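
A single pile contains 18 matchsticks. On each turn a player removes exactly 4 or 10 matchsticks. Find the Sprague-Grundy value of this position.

Grundy values for subtraction set {4, 10}:
k:     0  1  2  3  4  5  6  7  8  9 10 11 12 13 14 15 16 17 18
g(k):  0  0  0  0  1  1  1  1  0  0  2  2  1  1  0  0  0  0  1
So g(18) = 1.

1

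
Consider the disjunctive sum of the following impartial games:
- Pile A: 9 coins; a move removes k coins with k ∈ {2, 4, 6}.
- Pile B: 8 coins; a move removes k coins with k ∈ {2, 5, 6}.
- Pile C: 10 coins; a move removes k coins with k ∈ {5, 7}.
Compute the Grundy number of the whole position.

For pile A, compute g(0), g(1), … with moves {2, 4, 6}:
k:     0  1  2  3  4  5  6  7  8  9
g(k):  0  0  1  1  2  2  3  3  0  0
So g(9) = 0.
For pile B, compute g(0), g(1), … with moves {2, 5, 6}:
k:     0  1  2  3  4  5  6  7  8
g(k):  0  0  1  1  0  2  1  3  0
So g(8) = 0.
For pile C, compute g(0), g(1), … with moves {5, 7}:
g(0) = mex{} = 0
g(1) = mex{} = 0
g(2) = mex{} = 0
g(3) = mex{} = 0
g(4) = mex{} = 0
g(5) = mex{0} = 1
g(6) = mex{0} = 1
g(7) = mex{0} = 1
g(8) = mex{0} = 1
g(9) = mex{0} = 1
g(10) = mex{0,1} = 2
So g(10) = 2.
By the Sprague-Grundy theorem, the Grundy value of a sum of independent games is the XOR of the component values.
Combined value = 0 ⊕ 0 ⊕ 2 = 2.

2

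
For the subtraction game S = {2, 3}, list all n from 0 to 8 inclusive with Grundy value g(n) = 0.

0, 1, 5, 6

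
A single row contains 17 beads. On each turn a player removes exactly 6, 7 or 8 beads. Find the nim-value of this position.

0

Build the Grundy sequence with g(k) = mex{g(k−s) : s ∈ {6, 7, 8}, s ≤ k}:
k:     0  1  2  3  4  5  6  7  8  9 10 11 12 13 14 15 16 17
g(k):  0  0  0  0  0  0  1  1  1  1  1  1  2  2  0  0  0  0
So g(17) = 0.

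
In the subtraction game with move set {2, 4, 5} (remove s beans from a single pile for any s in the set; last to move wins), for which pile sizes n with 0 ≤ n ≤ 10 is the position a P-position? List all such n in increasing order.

0, 1, 7, 8

Build the Grundy sequence with g(k) = mex{g(k−s) : s ∈ {2, 4, 5}, s ≤ k}:
g(0) = mex{} = 0
g(1) = mex{} = 0
g(2) = mex{0} = 1
g(3) = mex{0} = 1
g(4) = mex{0,1} = 2
g(5) = mex{0,1} = 2
g(6) = mex{0,1,2} = 3
g(7) = mex{1,2} = 0
g(8) = mex{1,2,3} = 0
g(9) = mex{0,2} = 1
g(10) = mex{0,2,3} = 1
The P-positions (g = 0) in 0..10 are 0, 1, 7, 8.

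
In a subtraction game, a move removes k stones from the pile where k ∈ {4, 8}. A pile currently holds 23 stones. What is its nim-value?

2

Compute g(0), g(1), … for moves {4, 8}:
k:     0  1  2  3  4  5  6  7  8  9 10 11 12 13 14 15 16 17 18 19 20 21 22 23
g(k):  0  0  0  0  1  1  1  1  2  2  2  2  0  0  0  0  1  1  1  1  2  2  2  2
So g(23) = 2.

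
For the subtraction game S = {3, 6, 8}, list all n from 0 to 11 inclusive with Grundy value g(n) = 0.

0, 1, 2, 11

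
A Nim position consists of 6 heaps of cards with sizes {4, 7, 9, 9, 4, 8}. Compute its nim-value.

Write each in binary and XOR column by column:
  0100  (4)
  0111  (7)
  1001  (9)
  1001  (9)
  0100  (4)
  1000  (8)
  ----
  1111  (15)

15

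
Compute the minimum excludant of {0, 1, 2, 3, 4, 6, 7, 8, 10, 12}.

The values 0, 1, 2, 3, 4 are all present; 5 is the first non-negative integer missing from the set.

5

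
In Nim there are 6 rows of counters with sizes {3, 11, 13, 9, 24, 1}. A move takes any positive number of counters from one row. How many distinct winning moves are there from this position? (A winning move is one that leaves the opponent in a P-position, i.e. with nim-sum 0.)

1

Nim-sum: 3 XOR 11 XOR 13 XOR 9 XOR 24 XOR 1 = 21.
The overall nim-sum is X = 21. A row of size p has a winning move iff p XOR X < p (reduce it to p XOR X).
  3: 3 XOR 21 = 22 ≥ 3 — no move.
  11: 11 XOR 21 = 30 ≥ 11 — no move.
  13: 13 XOR 21 = 24 ≥ 13 — no move.
  9: 9 XOR 21 = 28 ≥ 9 — no move.
  24: 24 XOR 21 = 13 < 24 — winning move (to 13).
  1: 1 XOR 21 = 20 ≥ 1 — no move.
That gives 1 winning move.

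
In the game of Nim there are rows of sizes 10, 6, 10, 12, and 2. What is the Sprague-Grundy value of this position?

Nim-sum: 10 ⊕ 6 ⊕ 10 ⊕ 12 ⊕ 2 = 8.

8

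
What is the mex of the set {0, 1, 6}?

2

The values 0, 1 are all present; 2 is the first non-negative integer missing from the set.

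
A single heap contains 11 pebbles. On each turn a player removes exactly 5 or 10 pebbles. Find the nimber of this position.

Build the Grundy sequence with g(k) = mex{g(k−s) : s ∈ {5, 10}, s ≤ k}:
g(0) = mex{} = 0
g(1) = mex{} = 0
g(2) = mex{} = 0
g(3) = mex{} = 0
g(4) = mex{} = 0
g(5) = mex{0} = 1
g(6) = mex{0} = 1
g(7) = mex{0} = 1
g(8) = mex{0} = 1
g(9) = mex{0} = 1
g(10) = mex{0,1} = 2
g(11) = mex{0,1} = 2
So g(11) = 2.

2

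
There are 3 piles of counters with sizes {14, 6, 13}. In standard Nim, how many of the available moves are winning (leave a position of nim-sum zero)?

3

Nim-sum: 14 XOR 6 XOR 13 = 5.
The overall nim-sum is X = 5. A pile of size p has a winning move iff p XOR X < p (reduce it to p XOR X).
  14: 14 XOR 5 = 11 < 14 — winning move (to 11).
  6: 6 XOR 5 = 3 < 6 — winning move (to 3).
  13: 13 XOR 5 = 8 < 13 — winning move (to 8).
That gives 3 winning moves.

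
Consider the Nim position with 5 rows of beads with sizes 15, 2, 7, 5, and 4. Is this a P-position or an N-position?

N-position

Compute the nim-sum pairwise:
15 ⊕ 2 = 13
13 ⊕ 7 = 10
10 ⊕ 5 = 15
15 ⊕ 4 = 11
The nim-sum is 11 ≠ 0, so this is an N-position: the player to move can win.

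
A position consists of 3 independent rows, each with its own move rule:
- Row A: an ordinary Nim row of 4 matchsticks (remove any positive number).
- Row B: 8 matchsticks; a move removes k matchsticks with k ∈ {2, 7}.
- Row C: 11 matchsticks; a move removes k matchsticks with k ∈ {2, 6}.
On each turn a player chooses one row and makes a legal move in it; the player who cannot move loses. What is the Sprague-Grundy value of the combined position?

7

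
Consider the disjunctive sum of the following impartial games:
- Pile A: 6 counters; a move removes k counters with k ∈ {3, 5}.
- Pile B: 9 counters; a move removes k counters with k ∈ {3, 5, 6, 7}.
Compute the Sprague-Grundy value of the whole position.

1

Grundy values for pile A (subtraction set {3, 5}):
k:     0  1  2  3  4  5  6
g(k):  0  0  0  1  1  1  2
So g(6) = 2.
Grundy values for pile B (subtraction set {3, 5, 6, 7}):
k:     0  1  2  3  4  5  6  7  8  9
g(k):  0  0  0  1  1  1  2  2  2  3
So g(9) = 3.
The value of a disjunctive sum is the nim-sum of the parts.
Combined value = 2 XOR 3 = 1.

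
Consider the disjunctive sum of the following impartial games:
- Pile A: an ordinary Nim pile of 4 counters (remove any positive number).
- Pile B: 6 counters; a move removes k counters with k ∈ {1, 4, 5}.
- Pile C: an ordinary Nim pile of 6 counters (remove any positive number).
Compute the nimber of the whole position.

0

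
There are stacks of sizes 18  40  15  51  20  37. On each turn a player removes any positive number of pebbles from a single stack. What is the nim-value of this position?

Write each in binary and XOR column by column:
  010010  (18)
  101000  (40)
  001111  (15)
  110011  (51)
  010100  (20)
  100101  (37)
  ------
  110111  (55)

55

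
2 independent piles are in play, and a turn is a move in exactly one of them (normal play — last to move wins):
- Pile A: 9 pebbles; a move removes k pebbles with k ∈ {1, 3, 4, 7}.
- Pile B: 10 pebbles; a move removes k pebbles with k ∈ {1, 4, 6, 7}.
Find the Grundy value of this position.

1

Build the Grundy sequence for pile A with g(k) = mex{g(k−s) : s ∈ {1, 3, 4, 7}, s ≤ k}:
k:     0  1  2  3  4  5  6  7  8  9
g(k):  0  1  0  1  2  3  2  3  0  1
So g(9) = 1.
Build the Grundy sequence for pile B with g(k) = mex{g(k−s) : s ∈ {1, 4, 6, 7}, s ≤ k}:
k:     0  1  2  3  4  5  6  7  8  9 10
g(k):  0  1  0  1  2  0  1  2  3  2  0
So g(10) = 0.
The value of a disjunctive sum is the nim-sum of the parts.
Combined value = 1 XOR 0 = 1.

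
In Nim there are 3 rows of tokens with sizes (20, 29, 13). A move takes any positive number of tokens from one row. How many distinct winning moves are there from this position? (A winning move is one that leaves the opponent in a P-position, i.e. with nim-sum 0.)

3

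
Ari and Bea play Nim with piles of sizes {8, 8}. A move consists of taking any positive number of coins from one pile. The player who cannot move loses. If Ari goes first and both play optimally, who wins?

Bea wins

Bitwise XOR of the heap sizes:
  1000  (8)
  1000  (8)
  ----
  0000  (0)
The nim-sum is 0, so this is a P-position: the player to move is in a losing position under optimal play; Ari is about to move from it and so loses — Bea wins.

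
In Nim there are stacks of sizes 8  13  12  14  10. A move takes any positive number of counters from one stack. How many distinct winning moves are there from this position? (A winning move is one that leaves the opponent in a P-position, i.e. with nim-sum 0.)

Compute the nim-sum pairwise:
8 ⊕ 13 = 5
5 ⊕ 12 = 9
9 ⊕ 14 = 7
7 ⊕ 10 = 13
The overall nim-sum is X = 13. A stack of size p has a winning move iff p XOR X < p (reduce it to p XOR X).
  8: 8 XOR 13 = 5 < 8 — winning move (to 5).
  13: 13 XOR 13 = 0 < 13 — winning move (to 0).
  12: 12 XOR 13 = 1 < 12 — winning move (to 1).
  14: 14 XOR 13 = 3 < 14 — winning move (to 3).
  10: 10 XOR 13 = 7 < 10 — winning move (to 7).
That gives 5 winning moves.

5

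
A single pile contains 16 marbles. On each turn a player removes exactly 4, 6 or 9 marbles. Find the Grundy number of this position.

0

Grundy values for subtraction set {4, 6, 9}:
k:     0  1  2  3  4  5  6  7  8  9 10 11 12 13 14 15 16
g(k):  0  0  0  0  1  1  1  1  2  2  2  2  3  0  0  0  0
So g(16) = 0.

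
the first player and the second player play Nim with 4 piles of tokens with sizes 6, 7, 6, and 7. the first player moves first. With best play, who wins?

Nim-sum: 6 XOR 7 XOR 6 XOR 7 = 0.
The nim-sum is 0, so this is a P-position: the player to move is in a losing position under optimal play; the first player is about to move from it and so loses — the second player wins.

the second player wins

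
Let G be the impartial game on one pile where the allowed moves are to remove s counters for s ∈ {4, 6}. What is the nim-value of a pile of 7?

Build the Grundy sequence with g(k) = mex{g(k−s) : s ∈ {4, 6}, s ≤ k}:
g(0) = mex{} = 0
g(1) = mex{} = 0
g(2) = mex{} = 0
g(3) = mex{} = 0
g(4) = mex{0} = 1
g(5) = mex{0} = 1
g(6) = mex{0} = 1
g(7) = mex{0} = 1
So g(7) = 1.

1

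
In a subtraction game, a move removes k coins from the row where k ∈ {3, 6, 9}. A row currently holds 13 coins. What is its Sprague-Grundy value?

0

Compute g(0), g(1), … for moves {3, 6, 9}:
k:     0  1  2  3  4  5  6  7  8  9 10 11 12 13
g(k):  0  0  0  1  1  1  2  2  2  3  3  3  0  0
So g(13) = 0.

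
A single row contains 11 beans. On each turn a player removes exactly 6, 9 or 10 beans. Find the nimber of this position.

1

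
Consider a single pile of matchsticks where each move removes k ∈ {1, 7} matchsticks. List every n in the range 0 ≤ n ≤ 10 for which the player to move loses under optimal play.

0, 2, 4, 6, 8, 10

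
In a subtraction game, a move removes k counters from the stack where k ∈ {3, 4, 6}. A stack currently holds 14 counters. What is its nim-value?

1

Grundy values for subtraction set {3, 4, 6}:
g(0) = mex{} = 0
g(1) = mex{} = 0
g(2) = mex{} = 0
g(3) = mex{0} = 1
g(4) = mex{0} = 1
g(5) = mex{0} = 1
g(6) = mex{0,1} = 2
g(7) = mex{0,1} = 2
g(8) = mex{0,1} = 2
g(9) = mex{1,2} = 0
g(10) = mex{1,2} = 0
g(11) = mex{1,2} = 0
g(12) = mex{0,2} = 1
g(13) = mex{0,2} = 1
g(14) = mex{0,2} = 1
So g(14) = 1.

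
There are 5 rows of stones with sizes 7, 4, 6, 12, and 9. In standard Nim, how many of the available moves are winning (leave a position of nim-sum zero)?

0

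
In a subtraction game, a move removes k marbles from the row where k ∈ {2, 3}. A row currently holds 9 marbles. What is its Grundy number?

2

Build the Grundy sequence with g(k) = mex{g(k−s) : s ∈ {2, 3}, s ≤ k}:
g(0) = mex{} = 0
g(1) = mex{} = 0
g(2) = mex{0} = 1
g(3) = mex{0} = 1
g(4) = mex{0,1} = 2
g(5) = mex{1} = 0
g(6) = mex{1,2} = 0
g(7) = mex{0,2} = 1
g(8) = mex{0} = 1
g(9) = mex{0,1} = 2
So g(9) = 2.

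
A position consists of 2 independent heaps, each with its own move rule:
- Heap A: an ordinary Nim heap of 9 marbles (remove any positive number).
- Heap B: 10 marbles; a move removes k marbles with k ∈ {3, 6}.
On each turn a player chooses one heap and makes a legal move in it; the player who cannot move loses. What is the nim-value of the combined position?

Heap A is a plain Nim heap of size 9, so its Grundy value is 9.
Grundy values for heap B (subtraction set {3, 6}):
k:     0  1  2  3  4  5  6  7  8  9 10
g(k):  0  0  0  1  1  1  2  2  2  0  0
So g(10) = 0.
The value of a disjunctive sum is the nim-sum of the parts.
Combined value = 9 ⊕ 0 = 9.

9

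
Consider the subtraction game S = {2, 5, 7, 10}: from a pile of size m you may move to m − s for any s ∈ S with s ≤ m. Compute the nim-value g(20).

2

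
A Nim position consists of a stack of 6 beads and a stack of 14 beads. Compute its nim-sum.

Nim-sum: 6 ^ 14 = 8.

8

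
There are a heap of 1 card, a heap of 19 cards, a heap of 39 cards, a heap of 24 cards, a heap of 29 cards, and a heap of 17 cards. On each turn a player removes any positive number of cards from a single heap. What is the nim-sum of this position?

Compute the nim-sum pairwise:
1 ^ 19 = 18
18 ^ 39 = 53
53 ^ 24 = 45
45 ^ 29 = 48
48 ^ 17 = 33

33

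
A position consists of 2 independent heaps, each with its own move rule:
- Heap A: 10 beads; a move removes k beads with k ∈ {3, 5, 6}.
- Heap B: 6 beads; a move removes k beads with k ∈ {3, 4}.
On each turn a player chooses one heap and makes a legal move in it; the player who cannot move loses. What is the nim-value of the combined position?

2

Build the Grundy sequence for heap A with g(k) = mex{g(k−s) : s ∈ {3, 5, 6}, s ≤ k}:
g(0) = mex{} = 0
g(1) = mex{} = 0
g(2) = mex{} = 0
g(3) = mex{0} = 1
g(4) = mex{0} = 1
g(5) = mex{0} = 1
g(6) = mex{0,1} = 2
g(7) = mex{0,1} = 2
g(8) = mex{0,1} = 2
g(9) = mex{1,2} = 0
g(10) = mex{1,2} = 0
So g(10) = 0.
Build the Grundy sequence for heap B with g(k) = mex{g(k−s) : s ∈ {3, 4}, s ≤ k}:
g(0) = mex{} = 0
g(1) = mex{} = 0
g(2) = mex{} = 0
g(3) = mex{0} = 1
g(4) = mex{0} = 1
g(5) = mex{0} = 1
g(6) = mex{0,1} = 2
So g(6) = 2.
By the Sprague-Grundy theorem, the Grundy value of a sum of independent games is the XOR of the component values.
Combined value = 0 ⊕ 2 = 2.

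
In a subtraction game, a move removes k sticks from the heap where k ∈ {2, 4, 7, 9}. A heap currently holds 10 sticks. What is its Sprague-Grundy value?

Compute g(0), g(1), … for moves {2, 4, 7, 9}:
g(0) = mex{} = 0
g(1) = mex{} = 0
g(2) = mex{0} = 1
g(3) = mex{0} = 1
g(4) = mex{0,1} = 2
g(5) = mex{0,1} = 2
g(6) = mex{1,2} = 0
g(7) = mex{0,1,2} = 3
g(8) = mex{0,2} = 1
g(9) = mex{0,1,2,3} = 4
g(10) = mex{0,1} = 2
So g(10) = 2.

2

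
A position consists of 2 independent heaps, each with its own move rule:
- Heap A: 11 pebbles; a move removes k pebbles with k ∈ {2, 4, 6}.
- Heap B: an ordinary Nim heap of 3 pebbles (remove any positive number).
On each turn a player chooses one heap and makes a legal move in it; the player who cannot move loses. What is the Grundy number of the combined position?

2

Build the Grundy sequence for heap A with g(k) = mex{g(k−s) : s ∈ {2, 4, 6}, s ≤ k}:
g(0) = mex{} = 0
g(1) = mex{} = 0
g(2) = mex{0} = 1
g(3) = mex{0} = 1
g(4) = mex{0,1} = 2
g(5) = mex{0,1} = 2
g(6) = mex{0,1,2} = 3
g(7) = mex{0,1,2} = 3
g(8) = mex{1,2,3} = 0
g(9) = mex{1,2,3} = 0
g(10) = mex{0,2,3} = 1
g(11) = mex{0,2,3} = 1
So g(11) = 1.
Heap B is a plain Nim heap of size 3, so its Grundy value is 3.
By the Sprague-Grundy theorem, the Grundy value of a sum of independent games is the XOR of the component values.
Combined value = 1 XOR 3 = 2.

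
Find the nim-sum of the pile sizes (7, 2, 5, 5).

Bitwise XOR of the heap sizes:
  111  (7)
  010  (2)
  101  (5)
  101  (5)
  ---
  101  (5)

5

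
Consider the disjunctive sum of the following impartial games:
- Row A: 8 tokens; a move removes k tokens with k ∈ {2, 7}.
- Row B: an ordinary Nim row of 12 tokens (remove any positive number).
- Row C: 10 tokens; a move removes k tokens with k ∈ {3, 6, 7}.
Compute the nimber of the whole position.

14

Grundy values for row A (subtraction set {2, 7}):
k:     0  1  2  3  4  5  6  7  8
g(k):  0  0  1  1  0  0  1  1  2
So g(8) = 2.
Row B is a plain Nim row of size 12, so its Grundy value is 12.
Build the Grundy sequence for row C with g(k) = mex{g(k−s) : s ∈ {3, 6, 7}, s ≤ k}:
k:     0  1  2  3  4  5  6  7  8  9 10
g(k):  0  0  0  1  1  1  2  2  2  3  0
So g(10) = 0.
The value of a disjunctive sum is the nim-sum of the parts.
Combined value = 2 ⊕ 12 ⊕ 0 = 14.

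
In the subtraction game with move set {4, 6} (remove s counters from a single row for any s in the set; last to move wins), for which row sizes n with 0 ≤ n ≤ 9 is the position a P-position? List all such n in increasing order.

0, 1, 2, 3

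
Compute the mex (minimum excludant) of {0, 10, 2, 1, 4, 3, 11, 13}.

The values 0, 1, 2, 3, 4 are all present; 5 is the first non-negative integer missing from the set.

5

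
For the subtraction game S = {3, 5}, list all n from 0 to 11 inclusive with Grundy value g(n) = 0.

0, 1, 2, 8, 9, 10

Grundy values for subtraction set {3, 5}:
k:     0  1  2  3  4  5  6  7  8  9 10 11
g(k):  0  0  0  1  1  1  2  2  0  0  0  1
The P-positions (g = 0) in 0..11 are 0, 1, 2, 8, 9, 10.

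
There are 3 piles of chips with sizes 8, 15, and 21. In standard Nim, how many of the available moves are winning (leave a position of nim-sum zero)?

1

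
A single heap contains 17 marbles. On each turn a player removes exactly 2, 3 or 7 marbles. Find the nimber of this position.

1

Compute g(0), g(1), … for moves {2, 3, 7}:
k:     0  1  2  3  4  5  6  7  8  9 10 11 12 13 14 15 16 17
g(k):  0  0  1  1  2  0  0  1  1  2  0  0  1  1  2  0  0  1
So g(17) = 1.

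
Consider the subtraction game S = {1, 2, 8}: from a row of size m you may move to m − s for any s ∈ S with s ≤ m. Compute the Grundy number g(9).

Grundy values for subtraction set {1, 2, 8}:
g(0) = mex{} = 0
g(1) = mex{0} = 1
g(2) = mex{0,1} = 2
g(3) = mex{1,2} = 0
g(4) = mex{0,2} = 1
g(5) = mex{0,1} = 2
g(6) = mex{1,2} = 0
g(7) = mex{0,2} = 1
g(8) = mex{0,1} = 2
g(9) = mex{1,2} = 0
So g(9) = 0.

0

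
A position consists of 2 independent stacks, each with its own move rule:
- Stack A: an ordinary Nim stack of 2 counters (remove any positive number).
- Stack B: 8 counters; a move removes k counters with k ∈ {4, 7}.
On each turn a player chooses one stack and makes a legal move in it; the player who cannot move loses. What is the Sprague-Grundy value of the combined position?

Stack A is a plain Nim stack of size 2, so its Grundy value is 2.
For stack B, compute g(0), g(1), … with moves {4, 7}:
k:     0  1  2  3  4  5  6  7  8
g(k):  0  0  0  0  1  1  1  1  2
So g(8) = 2.
By the Sprague-Grundy theorem, the Grundy value of a sum of independent games is the XOR of the component values.
Combined value = 2 XOR 2 = 0.

0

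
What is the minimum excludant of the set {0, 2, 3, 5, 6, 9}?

1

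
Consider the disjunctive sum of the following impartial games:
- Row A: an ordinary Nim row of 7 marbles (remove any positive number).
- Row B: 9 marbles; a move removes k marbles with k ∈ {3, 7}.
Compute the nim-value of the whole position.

Row A is a plain Nim row of size 7, so its Grundy value is 7.
Grundy values for row B (subtraction set {3, 7}):
g(0) = mex{} = 0
g(1) = mex{} = 0
g(2) = mex{} = 0
g(3) = mex{0} = 1
g(4) = mex{0} = 1
g(5) = mex{0} = 1
g(6) = mex{1} = 0
g(7) = mex{0,1} = 2
g(8) = mex{0,1} = 2
g(9) = mex{0} = 1
So g(9) = 1.
The value of a disjunctive sum is the nim-sum of the parts.
Combined value = 7 XOR 1 = 6.

6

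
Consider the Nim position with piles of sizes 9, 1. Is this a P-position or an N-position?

N-position

Compute the nim-sum pairwise:
9 XOR 1 = 8
The nim-sum is 8 ≠ 0, so this is an N-position: the player to move can win.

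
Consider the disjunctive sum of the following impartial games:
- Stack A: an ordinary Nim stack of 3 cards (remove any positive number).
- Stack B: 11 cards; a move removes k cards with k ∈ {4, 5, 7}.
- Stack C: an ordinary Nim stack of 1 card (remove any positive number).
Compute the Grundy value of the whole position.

Stack A is a plain Nim stack of size 3, so its Grundy value is 3.
Grundy values for stack B (subtraction set {4, 5, 7}):
g(0) = mex{} = 0
g(1) = mex{} = 0
g(2) = mex{} = 0
g(3) = mex{} = 0
g(4) = mex{0} = 1
g(5) = mex{0} = 1
g(6) = mex{0} = 1
g(7) = mex{0} = 1
g(8) = mex{0,1} = 2
g(9) = mex{0,1} = 2
g(10) = mex{0,1} = 2
g(11) = mex{1} = 0
So g(11) = 0.
Stack C is a plain Nim stack of size 1, so its Grundy value is 1.
The value of a disjunctive sum is the nim-sum of the parts.
Combined value = 3 XOR 0 XOR 1 = 2.

2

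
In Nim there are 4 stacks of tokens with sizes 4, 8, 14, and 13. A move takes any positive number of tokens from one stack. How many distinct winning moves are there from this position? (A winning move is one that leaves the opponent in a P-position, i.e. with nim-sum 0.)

3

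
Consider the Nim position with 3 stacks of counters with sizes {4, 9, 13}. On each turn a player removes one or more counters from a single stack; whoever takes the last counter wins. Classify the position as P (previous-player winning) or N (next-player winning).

P-position

Compute the nim-sum pairwise:
4 ⊕ 9 = 13
13 ⊕ 13 = 0
The nim-sum is 0, so this is a P-position: the player to move is in a losing position under optimal play.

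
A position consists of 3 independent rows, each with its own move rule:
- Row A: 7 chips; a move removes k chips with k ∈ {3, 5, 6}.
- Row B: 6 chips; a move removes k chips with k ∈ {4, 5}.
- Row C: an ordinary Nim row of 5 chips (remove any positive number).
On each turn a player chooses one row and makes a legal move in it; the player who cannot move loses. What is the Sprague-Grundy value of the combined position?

6

For row A, compute g(0), g(1), … with moves {3, 5, 6}:
k:     0  1  2  3  4  5  6  7
g(k):  0  0  0  1  1  1  2  2
So g(7) = 2.
Build the Grundy sequence for row B with g(k) = mex{g(k−s) : s ∈ {4, 5}, s ≤ k}:
k:     0  1  2  3  4  5  6
g(k):  0  0  0  0  1  1  1
So g(6) = 1.
Row C is a plain Nim row of size 5, so its Grundy value is 5.
The value of a disjunctive sum is the nim-sum of the parts.
Combined value = 2 XOR 1 XOR 5 = 6.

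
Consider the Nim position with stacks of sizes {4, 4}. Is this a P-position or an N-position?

Compute the nim-sum pairwise:
4 XOR 4 = 0
The nim-sum is 0, so this is a P-position: the player to move is in a losing position under optimal play.

P-position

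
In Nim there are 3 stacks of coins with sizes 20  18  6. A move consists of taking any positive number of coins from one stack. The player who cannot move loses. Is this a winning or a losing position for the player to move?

Compute the nim-sum pairwise:
20 ⊕ 18 = 6
6 ⊕ 6 = 0
The nim-sum is 0, so this is a P-position: the player to move is in a losing position under optimal play.

Losing position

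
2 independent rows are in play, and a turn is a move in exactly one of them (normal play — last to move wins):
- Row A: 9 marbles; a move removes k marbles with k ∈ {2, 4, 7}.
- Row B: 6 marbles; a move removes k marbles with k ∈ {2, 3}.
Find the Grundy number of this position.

For row A, compute g(0), g(1), … with moves {2, 4, 7}:
g(0) = mex{} = 0
g(1) = mex{} = 0
g(2) = mex{0} = 1
g(3) = mex{0} = 1
g(4) = mex{0,1} = 2
g(5) = mex{0,1} = 2
g(6) = mex{1,2} = 0
g(7) = mex{0,1,2} = 3
g(8) = mex{0,2} = 1
g(9) = mex{1,2,3} = 0
So g(9) = 0.
Grundy values for row B (subtraction set {2, 3}):
k:     0  1  2  3  4  5  6
g(k):  0  0  1  1  2  0  0
So g(6) = 0.
The value of a disjunctive sum is the nim-sum of the parts.
Combined value = 0 ⊕ 0 = 0.

0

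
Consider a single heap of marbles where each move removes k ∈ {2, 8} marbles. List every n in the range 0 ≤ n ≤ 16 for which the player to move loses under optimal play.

Compute g(0), g(1), … for moves {2, 8}:
k:     0  1  2  3  4  5  6  7  8  9 10 11 12 13 14 15 16
g(k):  0  0  1  1  0  0  1  1  2  2  0  0  1  1  0  0  1
The P-positions (g = 0) in 0..16 are 0, 1, 4, 5, 10, 11, 14, 15.

0, 1, 4, 5, 10, 11, 14, 15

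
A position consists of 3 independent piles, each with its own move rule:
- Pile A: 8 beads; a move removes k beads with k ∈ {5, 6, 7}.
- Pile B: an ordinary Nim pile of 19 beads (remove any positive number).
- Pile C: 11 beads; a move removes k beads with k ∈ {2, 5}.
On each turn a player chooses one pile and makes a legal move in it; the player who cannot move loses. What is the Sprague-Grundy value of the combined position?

18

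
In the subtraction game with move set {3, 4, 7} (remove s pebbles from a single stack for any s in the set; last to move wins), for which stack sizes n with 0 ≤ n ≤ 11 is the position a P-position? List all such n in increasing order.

Build the Grundy sequence with g(k) = mex{g(k−s) : s ∈ {3, 4, 7}, s ≤ k}:
g(0) = mex{} = 0
g(1) = mex{} = 0
g(2) = mex{} = 0
g(3) = mex{0} = 1
g(4) = mex{0} = 1
g(5) = mex{0} = 1
g(6) = mex{0,1} = 2
g(7) = mex{0,1} = 2
g(8) = mex{0,1} = 2
g(9) = mex{0,1,2} = 3
g(10) = mex{1,2} = 0
g(11) = mex{1,2} = 0
The P-positions (g = 0) in 0..11 are 0, 1, 2, 10, 11.

0, 1, 2, 10, 11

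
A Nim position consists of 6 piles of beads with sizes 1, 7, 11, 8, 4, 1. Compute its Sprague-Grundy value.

Compute the nim-sum pairwise:
1 ^ 7 = 6
6 ^ 11 = 13
13 ^ 8 = 5
5 ^ 4 = 1
1 ^ 1 = 0

0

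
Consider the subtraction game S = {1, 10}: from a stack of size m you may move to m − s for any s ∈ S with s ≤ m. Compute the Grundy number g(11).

0

Compute g(0), g(1), … for moves {1, 10}:
g(0) = mex{} = 0
g(1) = mex{0} = 1
g(2) = mex{1} = 0
g(3) = mex{0} = 1
g(4) = mex{1} = 0
g(5) = mex{0} = 1
g(6) = mex{1} = 0
g(7) = mex{0} = 1
g(8) = mex{1} = 0
g(9) = mex{0} = 1
g(10) = mex{0,1} = 2
g(11) = mex{1,2} = 0
So g(11) = 0.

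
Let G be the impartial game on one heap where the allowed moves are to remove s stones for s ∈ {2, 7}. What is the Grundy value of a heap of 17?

2

Grundy values for subtraction set {2, 7}:
k:     0  1  2  3  4  5  6  7  8  9 10 11 12 13 14 15 16 17
g(k):  0  0  1  1  0  0  1  1  2  0  0  1  1  0  0  1  1  2
So g(17) = 2.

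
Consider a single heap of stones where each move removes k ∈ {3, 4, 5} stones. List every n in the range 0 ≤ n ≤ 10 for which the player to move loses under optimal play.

0, 1, 2, 8, 9, 10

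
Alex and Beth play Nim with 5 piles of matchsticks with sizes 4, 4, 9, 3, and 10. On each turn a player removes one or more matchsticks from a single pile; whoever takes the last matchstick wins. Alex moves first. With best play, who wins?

Beth wins

Nim-sum: 4 ^ 4 ^ 9 ^ 3 ^ 10 = 0.
The nim-sum is 0, so this is a P-position: the player to move is in a losing position under optimal play; Alex is about to move from it and so loses — Beth wins.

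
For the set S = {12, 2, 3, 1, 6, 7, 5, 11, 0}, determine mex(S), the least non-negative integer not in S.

4

The values 0, 1, 2, 3 are all present; 4 is the first non-negative integer missing from the set.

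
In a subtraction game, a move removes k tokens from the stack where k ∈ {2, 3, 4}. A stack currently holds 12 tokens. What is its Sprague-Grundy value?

0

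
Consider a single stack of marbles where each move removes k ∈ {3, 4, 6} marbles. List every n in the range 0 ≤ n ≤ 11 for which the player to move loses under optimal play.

0, 1, 2, 9, 10, 11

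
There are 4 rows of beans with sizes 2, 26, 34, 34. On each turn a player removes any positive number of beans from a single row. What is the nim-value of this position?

Compute the nim-sum pairwise:
2 XOR 26 = 24
24 XOR 34 = 58
58 XOR 34 = 24

24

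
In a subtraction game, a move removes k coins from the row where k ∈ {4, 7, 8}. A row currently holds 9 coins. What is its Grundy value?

2

Compute g(0), g(1), … for moves {4, 7, 8}:
k:     0  1  2  3  4  5  6  7  8  9
g(k):  0  0  0  0  1  1  1  1  2  2
So g(9) = 2.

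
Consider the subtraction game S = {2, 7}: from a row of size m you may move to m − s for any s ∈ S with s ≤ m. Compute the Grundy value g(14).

0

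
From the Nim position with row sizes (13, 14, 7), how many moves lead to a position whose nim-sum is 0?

3

Compute the nim-sum pairwise:
13 ⊕ 14 = 3
3 ⊕ 7 = 4
The overall nim-sum is X = 4. A row of size p has a winning move iff p XOR X < p (reduce it to p XOR X).
  13: 13 XOR 4 = 9 < 13 — winning move (to 9).
  14: 14 XOR 4 = 10 < 14 — winning move (to 10).
  7: 7 XOR 4 = 3 < 7 — winning move (to 3).
That gives 3 winning moves.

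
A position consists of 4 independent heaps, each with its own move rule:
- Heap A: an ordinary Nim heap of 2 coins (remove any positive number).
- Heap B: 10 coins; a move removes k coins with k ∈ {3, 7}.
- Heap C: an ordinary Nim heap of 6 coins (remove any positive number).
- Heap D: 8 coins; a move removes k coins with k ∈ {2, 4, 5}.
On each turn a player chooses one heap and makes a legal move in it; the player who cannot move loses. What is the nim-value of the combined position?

Heap A is a plain Nim heap of size 2, so its Grundy value is 2.
For heap B, compute g(0), g(1), … with moves {3, 7}:
g(0) = mex{} = 0
g(1) = mex{} = 0
g(2) = mex{} = 0
g(3) = mex{0} = 1
g(4) = mex{0} = 1
g(5) = mex{0} = 1
g(6) = mex{1} = 0
g(7) = mex{0,1} = 2
g(8) = mex{0,1} = 2
g(9) = mex{0} = 1
g(10) = mex{1,2} = 0
So g(10) = 0.
Heap C is a plain Nim heap of size 6, so its Grundy value is 6.
Grundy values for heap D (subtraction set {2, 4, 5}):
k:     0  1  2  3  4  5  6  7  8
g(k):  0  0  1  1  2  2  3  0  0
So g(8) = 0.
By the Sprague-Grundy theorem, the Grundy value of a sum of independent games is the XOR of the component values.
Combined value = 2 XOR 0 XOR 6 XOR 0 = 4.

4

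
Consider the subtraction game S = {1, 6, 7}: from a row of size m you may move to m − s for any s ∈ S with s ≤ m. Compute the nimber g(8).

Build the Grundy sequence with g(k) = mex{g(k−s) : s ∈ {1, 6, 7}, s ≤ k}:
k:     0  1  2  3  4  5  6  7  8
g(k):  0  1  0  1  0  1  2  3  2
So g(8) = 2.

2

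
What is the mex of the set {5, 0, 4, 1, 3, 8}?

The values 0, 1 are all present; 2 is the first non-negative integer missing from the set.

2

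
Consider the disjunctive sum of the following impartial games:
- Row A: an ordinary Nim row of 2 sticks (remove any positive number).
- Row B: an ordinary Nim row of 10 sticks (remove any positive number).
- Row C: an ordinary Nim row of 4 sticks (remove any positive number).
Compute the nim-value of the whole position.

12

Row A is a plain Nim row of size 2, so its Grundy value is 2.
Row B is a plain Nim row of size 10, so its Grundy value is 10.
Row C is a plain Nim row of size 4, so its Grundy value is 4.
By the Sprague-Grundy theorem, the Grundy value of a sum of independent games is the XOR of the component values.
Combined value = 2 ⊕ 10 ⊕ 4 = 12.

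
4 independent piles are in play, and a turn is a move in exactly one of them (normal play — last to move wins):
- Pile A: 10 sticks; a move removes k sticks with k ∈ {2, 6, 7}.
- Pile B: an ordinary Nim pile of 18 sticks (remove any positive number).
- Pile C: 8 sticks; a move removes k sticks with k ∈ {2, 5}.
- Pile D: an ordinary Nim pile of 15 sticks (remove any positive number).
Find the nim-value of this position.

For pile A, compute g(0), g(1), … with moves {2, 6, 7}:
k:     0  1  2  3  4  5  6  7  8  9 10
g(k):  0  0  1  1  0  0  1  1  2  0  3
So g(10) = 3.
Pile B is a plain Nim pile of size 18, so its Grundy value is 18.
For pile C, compute g(0), g(1), … with moves {2, 5}:
g(0) = mex{} = 0
g(1) = mex{} = 0
g(2) = mex{0} = 1
g(3) = mex{0} = 1
g(4) = mex{1} = 0
g(5) = mex{0,1} = 2
g(6) = mex{0} = 1
g(7) = mex{1,2} = 0
g(8) = mex{1} = 0
So g(8) = 0.
Pile D is a plain Nim pile of size 15, so its Grundy value is 15.
The value of a disjunctive sum is the nim-sum of the parts.
Combined value = 3 XOR 18 XOR 0 XOR 15 = 30.

30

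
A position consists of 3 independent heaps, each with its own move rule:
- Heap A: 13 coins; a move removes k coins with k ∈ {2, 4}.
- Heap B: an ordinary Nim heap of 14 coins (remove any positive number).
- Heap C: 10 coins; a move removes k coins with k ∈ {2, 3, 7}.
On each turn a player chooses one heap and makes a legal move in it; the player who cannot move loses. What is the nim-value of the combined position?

14

For heap A, compute g(0), g(1), … with moves {2, 4}:
k:     0  1  2  3  4  5  6  7  8  9 10 11 12 13
g(k):  0  0  1  1  2  2  0  0  1  1  2  2  0  0
So g(13) = 0.
Heap B is a plain Nim heap of size 14, so its Grundy value is 14.
Grundy values for heap C (subtraction set {2, 3, 7}):
k:     0  1  2  3  4  5  6  7  8  9 10
g(k):  0  0  1  1  2  0  0  1  1  2  0
So g(10) = 0.
The value of a disjunctive sum is the nim-sum of the parts.
Combined value = 0 ⊕ 14 ⊕ 0 = 14.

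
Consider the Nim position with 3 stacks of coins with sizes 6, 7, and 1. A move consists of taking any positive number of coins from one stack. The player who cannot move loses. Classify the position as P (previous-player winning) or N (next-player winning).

Compute the nim-sum pairwise:
6 ⊕ 7 = 1
1 ⊕ 1 = 0
The nim-sum is 0, so this is a P-position: the player to move is in a losing position under optimal play.

P-position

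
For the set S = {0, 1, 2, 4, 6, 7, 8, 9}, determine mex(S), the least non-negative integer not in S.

3

The values 0, 1, 2 are all present; 3 is the first non-negative integer missing from the set.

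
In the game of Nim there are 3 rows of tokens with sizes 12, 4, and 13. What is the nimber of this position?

Bitwise XOR of the heap sizes:
  1100  (12)
  0100  (4)
  1101  (13)
  ----
  0101  (5)

5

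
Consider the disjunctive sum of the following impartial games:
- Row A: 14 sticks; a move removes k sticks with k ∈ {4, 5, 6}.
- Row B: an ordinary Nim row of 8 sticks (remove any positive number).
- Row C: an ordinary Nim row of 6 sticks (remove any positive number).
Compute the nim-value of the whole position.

15

For row A, compute g(0), g(1), … with moves {4, 5, 6}:
k:     0  1  2  3  4  5  6  7  8  9 10 11 12 13 14
g(k):  0  0  0  0  1  1  1  1  2  2  0  0  0  0  1
So g(14) = 1.
Row B is a plain Nim row of size 8, so its Grundy value is 8.
Row C is a plain Nim row of size 6, so its Grundy value is 6.
By the Sprague-Grundy theorem, the Grundy value of a sum of independent games is the XOR of the component values.
Combined value = 1 XOR 8 XOR 6 = 15.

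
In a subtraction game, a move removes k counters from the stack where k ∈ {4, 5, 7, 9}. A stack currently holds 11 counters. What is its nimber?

2

Grundy values for subtraction set {4, 5, 7, 9}:
k:     0  1  2  3  4  5  6  7  8  9 10 11
g(k):  0  0  0  0  1  1  1  1  2  2  2  2
So g(11) = 2.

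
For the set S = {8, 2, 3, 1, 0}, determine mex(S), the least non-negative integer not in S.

4

The values 0, 1, 2, 3 are all present; 4 is the first non-negative integer missing from the set.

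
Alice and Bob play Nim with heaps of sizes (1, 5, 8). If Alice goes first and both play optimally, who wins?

Alice wins

Write each in binary and XOR column by column:
  0001  (1)
  0101  (5)
  1000  (8)
  ----
  1100  (12)
The nim-sum is 12 ≠ 0, so this is an N-position: the player to move can win; Alice has a winning move.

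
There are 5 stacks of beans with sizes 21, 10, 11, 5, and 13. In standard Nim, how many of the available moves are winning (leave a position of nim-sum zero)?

Compute the nim-sum pairwise:
21 ⊕ 10 = 31
31 ⊕ 11 = 20
20 ⊕ 5 = 17
17 ⊕ 13 = 28
The overall nim-sum is X = 28. A stack of size p has a winning move iff p XOR X < p (reduce it to p XOR X).
  21: 21 XOR 28 = 9 < 21 — winning move (to 9).
  10: 10 XOR 28 = 22 ≥ 10 — no move.
  11: 11 XOR 28 = 23 ≥ 11 — no move.
  5: 5 XOR 28 = 25 ≥ 5 — no move.
  13: 13 XOR 28 = 17 ≥ 13 — no move.
That gives 1 winning move.

1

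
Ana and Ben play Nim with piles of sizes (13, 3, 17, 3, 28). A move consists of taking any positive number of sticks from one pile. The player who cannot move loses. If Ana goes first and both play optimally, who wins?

Nim-sum: 13 XOR 3 XOR 17 XOR 3 XOR 28 = 0.
The nim-sum is 0, so this is a P-position: the player to move is in a losing position under optimal play; Ana is about to move from it and so loses — Ben wins.

Ben wins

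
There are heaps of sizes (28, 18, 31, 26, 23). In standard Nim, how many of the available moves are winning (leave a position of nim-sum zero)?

Compute the nim-sum pairwise:
28 ^ 18 = 14
14 ^ 31 = 17
17 ^ 26 = 11
11 ^ 23 = 28
The overall nim-sum is X = 28. A heap of size p has a winning move iff p XOR X < p (reduce it to p XOR X).
  28: 28 XOR 28 = 0 < 28 — winning move (to 0).
  18: 18 XOR 28 = 14 < 18 — winning move (to 14).
  31: 31 XOR 28 = 3 < 31 — winning move (to 3).
  26: 26 XOR 28 = 6 < 26 — winning move (to 6).
  23: 23 XOR 28 = 11 < 23 — winning move (to 11).
That gives 5 winning moves.

5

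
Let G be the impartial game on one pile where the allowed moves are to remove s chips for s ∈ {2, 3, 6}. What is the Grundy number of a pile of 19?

0

Grundy values for subtraction set {2, 3, 6}:
k:     0  1  2  3  4  5  6  7  8  9 10 11 12 13 14 15 16 17 18 19
g(k):  0  0  1  1  2  0  3  1  2  0  0  1  1  2  0  3  1  2  0  0
So g(19) = 0.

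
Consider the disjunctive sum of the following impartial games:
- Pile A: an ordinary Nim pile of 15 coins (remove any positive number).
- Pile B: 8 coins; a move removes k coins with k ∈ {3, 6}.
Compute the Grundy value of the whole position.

13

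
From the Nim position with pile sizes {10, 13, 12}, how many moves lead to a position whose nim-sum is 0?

3

In binary:
  1010  (10)
  1101  (13)
  1100  (12)
  ----
  1011  (11)
The overall nim-sum is X = 11. A pile of size p has a winning move iff p XOR X < p (reduce it to p XOR X).
  10: 10 XOR 11 = 1 < 10 — winning move (to 1).
  13: 13 XOR 11 = 6 < 13 — winning move (to 6).
  12: 12 XOR 11 = 7 < 12 — winning move (to 7).
That gives 3 winning moves.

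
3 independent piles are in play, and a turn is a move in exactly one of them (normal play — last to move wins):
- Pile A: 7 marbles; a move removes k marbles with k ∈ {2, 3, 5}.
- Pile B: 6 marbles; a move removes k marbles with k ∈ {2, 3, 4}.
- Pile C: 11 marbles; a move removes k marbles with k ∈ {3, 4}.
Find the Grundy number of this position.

1

Grundy values for pile A (subtraction set {2, 3, 5}):
g(0) = mex{} = 0
g(1) = mex{} = 0
g(2) = mex{0} = 1
g(3) = mex{0} = 1
g(4) = mex{0,1} = 2
g(5) = mex{0,1} = 2
g(6) = mex{0,1,2} = 3
g(7) = mex{1,2} = 0
So g(7) = 0.
For pile B, compute g(0), g(1), … with moves {2, 3, 4}:
g(0) = mex{} = 0
g(1) = mex{} = 0
g(2) = mex{0} = 1
g(3) = mex{0} = 1
g(4) = mex{0,1} = 2
g(5) = mex{0,1} = 2
g(6) = mex{1,2} = 0
So g(6) = 0.
Build the Grundy sequence for pile C with g(k) = mex{g(k−s) : s ∈ {3, 4}, s ≤ k}:
g(0) = mex{} = 0
g(1) = mex{} = 0
g(2) = mex{} = 0
g(3) = mex{0} = 1
g(4) = mex{0} = 1
g(5) = mex{0} = 1
g(6) = mex{0,1} = 2
g(7) = mex{1} = 0
g(8) = mex{1} = 0
g(9) = mex{1,2} = 0
g(10) = mex{0,2} = 1
g(11) = mex{0} = 1
So g(11) = 1.
The value of a disjunctive sum is the nim-sum of the parts.
Combined value = 0 ⊕ 0 ⊕ 1 = 1.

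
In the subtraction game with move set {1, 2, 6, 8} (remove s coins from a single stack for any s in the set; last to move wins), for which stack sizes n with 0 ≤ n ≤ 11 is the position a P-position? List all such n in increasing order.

0, 3, 7, 10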